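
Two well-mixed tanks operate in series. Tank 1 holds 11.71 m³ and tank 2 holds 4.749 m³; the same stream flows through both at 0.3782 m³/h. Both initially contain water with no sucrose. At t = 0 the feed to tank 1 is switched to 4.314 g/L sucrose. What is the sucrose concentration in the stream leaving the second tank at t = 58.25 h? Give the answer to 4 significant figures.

3.237 g/L

Species balance on tank i: dCᵢ/dt = (Cᵢ₋₁ − Cᵢ)/τᵢ with τᵢ = Vᵢ/Q.
τ₁ = 11.71/0.3782 = 30.9625 h; τ₂ = 4.749/0.3782 = 12.5568 h.
Tank 1: C₁ = C_in(1 − e^(−t/τ₁)). Tank 2 (τ₁ ≠ τ₂): C₂ = C_in[1 − (τ₁ e^(−t/τ₁) − τ₂ e^(−t/τ₂))/(τ₁ − τ₂)].
At t = 58.25: e^(−t/τ₁) = 0.152390, e^(−t/τ₂) = 0.00966830.
C₂ = 4.314·[1 − (30.9625·0.152390 − 12.5568·0.00966830)/(18.4056)] = 4.314·0.750241 = 3.23654 g/L.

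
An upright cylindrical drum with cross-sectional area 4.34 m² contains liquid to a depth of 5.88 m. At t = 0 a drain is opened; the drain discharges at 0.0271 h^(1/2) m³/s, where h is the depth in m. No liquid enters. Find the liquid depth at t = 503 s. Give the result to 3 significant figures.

0.730 m

A dh/dt = −Q_out = −0.0271 √h.
∫ h^(−1/2) dh = −(0.0271/A) ∫ dt, giving 2√h = 2√h₀ − (0.0271/A) t.
√h = √5.88 − 0.0271·503/(2·4.34) = 2.4249 − 1.5704 = 0.85444.
h = 0.85444² = 0.73008 m.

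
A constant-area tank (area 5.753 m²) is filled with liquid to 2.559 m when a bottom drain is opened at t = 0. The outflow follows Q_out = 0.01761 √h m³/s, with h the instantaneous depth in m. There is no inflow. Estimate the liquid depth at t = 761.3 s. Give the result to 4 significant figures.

A dh/dt = −Q_out = −0.01761 √h.
∫ h^(−1/2) dh = −(0.01761/A) ∫ dt, giving 2√h = 2√h₀ − (0.01761/A) t.
√h = √2.559 − 0.01761·761.3/(2·5.753) = 1.59969 − 1.16517 = 0.434513.
h = 0.434513² = 0.188802 m.

0.1888 m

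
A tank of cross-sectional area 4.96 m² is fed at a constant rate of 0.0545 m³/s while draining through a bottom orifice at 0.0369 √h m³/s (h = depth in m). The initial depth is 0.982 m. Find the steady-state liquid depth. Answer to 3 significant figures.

2.18 m

Level balance: A dh/dt = 0.0545 − 0.0369 √h. Setting dh/dt = 0:
Q_in = 0.0369 √h_ss ⇒ √h_ss = 0.0545/0.0369 = 1.4770.
h_ss = 1.4770² = 2.1814 m. (Since h₀ = 0.982 m < h_ss, the level will rise toward this value.)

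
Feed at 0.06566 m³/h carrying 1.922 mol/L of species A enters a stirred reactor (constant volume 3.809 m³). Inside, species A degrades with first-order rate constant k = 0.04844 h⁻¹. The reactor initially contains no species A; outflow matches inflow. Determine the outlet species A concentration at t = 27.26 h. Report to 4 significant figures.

V dC/dt = Q(C_in − C) − k V C.
This is linear with rate a = Q/V + k = 0.0656781 h⁻¹.
C_ss = Q C_in/(Q + kV) = 0.504455 mol/L; C(t) = C_ss + (C₀ − C_ss) e^(−a t).
C(27.26) = 0.504455 + (-0.504455)·e^(−0.0656781·27.26) = 0.504455 + (-0.504455)·0.166896 = 0.420264 mol/L.

0.4203 mol/L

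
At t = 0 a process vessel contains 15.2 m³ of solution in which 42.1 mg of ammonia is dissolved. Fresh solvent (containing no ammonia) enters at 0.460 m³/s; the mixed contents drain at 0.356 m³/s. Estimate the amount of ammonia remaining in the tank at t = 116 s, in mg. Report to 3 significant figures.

Let m(t) be the amount of ammonia. Volume: V(t) = V₀ + (Q_in − Q_out) t = 15.2 + 0.10400 t; V(116) = 27.264 m³.
Solute balance: dm/dt = 0 − Q_out C = −Q_out m/V(t).
Separate: dm/m = −Q_out dt/V(t) ⇒ ln(m/m₀) = −(Q_out/(Q_in−Q_out)) ln(V/V₀).
m = m₀ (V₀/V)^(Q_out/(Q_in−Q_out)) = 42.1 × (15.2/27.264)^(3.4231) = 5.6976 mg.

5.70 mg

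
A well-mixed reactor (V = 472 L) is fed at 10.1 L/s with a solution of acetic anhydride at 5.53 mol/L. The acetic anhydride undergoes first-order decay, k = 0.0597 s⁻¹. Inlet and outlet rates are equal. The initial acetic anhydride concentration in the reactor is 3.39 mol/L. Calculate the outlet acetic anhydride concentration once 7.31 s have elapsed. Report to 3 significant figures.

V dC/dt = Q(C_in − C) − k V C.
This is linear with rate a = Q/V + k = 0.081098 s⁻¹.
C_ss = Q C_in/(Q + kV) = 1.4591 mol/L; C(t) = C_ss + (C₀ − C_ss) e^(−a t).
C(7.31) = 1.4591 + (1.9309)·e^(−0.081098·7.31) = 1.4591 + (1.9309)·0.55276 = 2.5264 mol/L.

2.53 mol/L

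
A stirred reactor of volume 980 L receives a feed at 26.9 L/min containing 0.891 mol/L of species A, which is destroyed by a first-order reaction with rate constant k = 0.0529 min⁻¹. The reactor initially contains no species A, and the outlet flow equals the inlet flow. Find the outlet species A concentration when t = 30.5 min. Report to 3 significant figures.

0.278 mol/L

Species balance: V dC/dt = Q C_in − Q C − k V C.
dC/dt = (Q/V) C_in − (Q/V + k) C; effective rate a = Q/V + k = 0.027449 + 0.0529 = 0.080349 min⁻¹.
C_ss = Q C_in/(Q + kV) = 0.30439 mol/L; C(t) = C_ss + (C₀ − C_ss) e^(−a t).
C(30.5) = 0.30439 + (-0.30439)·e^(−0.080349·30.5) = 0.30439 + (-0.30439)·0.086238 = 0.27814 mol/L.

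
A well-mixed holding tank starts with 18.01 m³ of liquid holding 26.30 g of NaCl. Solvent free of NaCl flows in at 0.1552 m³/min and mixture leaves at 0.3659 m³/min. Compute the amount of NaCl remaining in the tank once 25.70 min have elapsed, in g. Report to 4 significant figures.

14.13 g

Let m(t) be the amount of NaCl. Volume: V(t) = V₀ + (Q_in − Q_out) t = 18.01 − 0.210700 t; V(25.70) = 12.5950 m³.
Solute balance: dm/dt = 0 − Q_out C = −Q_out m/V(t).
Separate: dm/m = −Q_out dt/V(t) ⇒ ln(m/m₀) = −(Q_out/(Q_in−Q_out)) ln(V/V₀).
m = m₀ (V₀/V)^(Q_out/(Q_in−Q_out)) = 26.30 × (18.01/12.5950)^(-1.73659) = 14.1331 g.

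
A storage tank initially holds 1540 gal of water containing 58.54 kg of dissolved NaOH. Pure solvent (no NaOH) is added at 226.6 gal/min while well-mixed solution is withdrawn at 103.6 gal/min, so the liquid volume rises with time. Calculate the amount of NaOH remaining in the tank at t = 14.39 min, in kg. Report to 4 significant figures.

Total volume: dV/dt = Q_in − Q_out = 123.000 gal/min, so V(t) = 1540 + 123.000 t and V(14.39) = 3309.97 gal.
No NaOH enters, so dm/dt = −Q_out · (m/V).
Separate: dm/m = −Q_out dt/V(t) ⇒ ln(m/m₀) = −(Q_out/(Q_in−Q_out)) ln(V/V₀).
m = m₀ (V₀/V)^(Q_out/(Q_in−Q_out)) = 58.54 × (1540/3309.97)^(0.842276) = 30.7299 kg.

30.73 kg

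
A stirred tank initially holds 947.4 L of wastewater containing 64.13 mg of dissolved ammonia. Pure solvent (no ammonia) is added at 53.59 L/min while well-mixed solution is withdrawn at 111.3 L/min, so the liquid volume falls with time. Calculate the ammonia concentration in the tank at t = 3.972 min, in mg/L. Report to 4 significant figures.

0.05234 mg/L

Let m(t) be the amount of ammonia. Volume: V(t) = V₀ + (Q_in − Q_out) t = 947.4 − 57.7100 t; V(3.972) = 718.176 L.
No ammonia enters, so dm/dt = −Q_out · (m/V).
Separate: dm/m = −Q_out dt/V(t) ⇒ ln(m/m₀) = −(Q_out/(Q_in−Q_out)) ln(V/V₀).
m = m₀ (V₀/V)^(Q_out/(Q_in−Q_out)) = 64.13 × (947.4/718.176)^(-1.92861) = 37.5876 mg.
C = m/V = 37.5876/718.176 = 0.0523376 mg/L.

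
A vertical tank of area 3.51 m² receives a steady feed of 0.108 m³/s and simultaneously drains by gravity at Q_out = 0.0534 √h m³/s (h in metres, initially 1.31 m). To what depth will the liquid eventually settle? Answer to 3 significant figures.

A dh/dt = Q_in − 0.0534 √h. Steady state requires inflow = outflow:
Q_in = 0.0534 √h_ss ⇒ √h_ss = 0.108/0.0534 = 2.0225.
h_ss = 2.0225² = 4.0904 m. (Since h₀ = 1.31 m < h_ss, the level will rise toward this value.)

4.09 m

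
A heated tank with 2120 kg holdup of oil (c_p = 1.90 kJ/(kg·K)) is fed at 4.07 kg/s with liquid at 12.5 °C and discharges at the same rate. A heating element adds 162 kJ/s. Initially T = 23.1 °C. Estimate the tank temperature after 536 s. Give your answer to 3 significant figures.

M c_p dT/dt = ṁ c_p (T_in − T) + Q̇.
Rearrange: dT/dt = (T_ss − T)/τ with τ = M/ṁ = 520.88 s and T_ss = T_in + Q̇/(ṁ c_p) = 33.449 °C.
This is linear first-order; T(t) = T_ss + (T₀ − T_ss) e^(−t/τ).
T(536) = 33.449 + (-10.349)·e^(−536/520.88) = 33.449 + (-10.349)·0.35736 = 29.751 °C.

29.8 °C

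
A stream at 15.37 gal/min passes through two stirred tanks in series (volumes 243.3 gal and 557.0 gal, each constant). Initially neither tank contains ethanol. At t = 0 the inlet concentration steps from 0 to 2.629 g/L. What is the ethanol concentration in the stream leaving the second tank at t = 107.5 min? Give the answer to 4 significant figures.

2.391 g/L

Time constants: τᵢ = Vᵢ/Q for each well-mixed tank.
τ₁ = 243.3/15.37 = 15.8295 min; τ₂ = 557.0/15.37 = 36.2394 min.
Tank 1: C₁ = C_in(1 − e^(−t/τ₁)). Tank 2 (τ₁ ≠ τ₂): C₂ = C_in[1 − (τ₁ e^(−t/τ₁) − τ₂ e^(−t/τ₂))/(τ₁ − τ₂)].
At t = 107.5: e^(−t/τ₁) = 0.00112373, e^(−t/τ₂) = 0.0514892.
C₂ = 2.629·[1 − (15.8295·0.00112373 − 36.2394·0.0514892)/(-20.4099)] = 2.629·0.909448 = 2.39094 g/L.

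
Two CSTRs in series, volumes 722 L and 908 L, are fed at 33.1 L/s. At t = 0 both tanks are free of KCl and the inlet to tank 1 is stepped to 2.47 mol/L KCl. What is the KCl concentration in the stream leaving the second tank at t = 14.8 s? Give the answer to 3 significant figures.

Species balance on tank i: dCᵢ/dt = (Cᵢ₋₁ − Cᵢ)/τᵢ with τᵢ = Vᵢ/Q.
τ₁ = 722/33.1 = 21.813 s; τ₂ = 908/33.1 = 27.432 s.
Solving the cascade with C₁(0)=C₂(0)=0 gives C₂(t) = C_in[1 − (τ₁ e^(−t/τ₁) − τ₂ e^(−t/τ₂))/(τ₁ − τ₂)].
At t = 14.8: e^(−t/τ₁) = 0.50738, e^(−t/τ₂) = 0.58303.
C₂ = 2.47·[1 − (21.813·0.50738 − 27.432·0.58303)/(-5.6193)] = 2.47·0.12330 = 0.30454 mol/L.

0.305 mol/L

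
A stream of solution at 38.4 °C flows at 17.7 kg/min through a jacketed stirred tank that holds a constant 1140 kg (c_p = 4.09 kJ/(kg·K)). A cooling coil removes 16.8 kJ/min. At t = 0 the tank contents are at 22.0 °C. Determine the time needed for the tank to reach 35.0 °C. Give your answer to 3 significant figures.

105 min

M c_p dT/dt = ṁ c_p (T_in − T) − Q̇.
τ = M/ṁ = 64.407 min; T_ss = T_in − Q̇/(ṁ c_p) = 38.168 °C.
T(t) = T_ss + (T₀ − T_ss) e^(−t/τ). Set T = 35.0:
e^(−t/τ) = (35.0 − 38.168)/(22.0 − 38.168) = 0.19594
t = −64.407 · ln(0.19594) = 104.98 min.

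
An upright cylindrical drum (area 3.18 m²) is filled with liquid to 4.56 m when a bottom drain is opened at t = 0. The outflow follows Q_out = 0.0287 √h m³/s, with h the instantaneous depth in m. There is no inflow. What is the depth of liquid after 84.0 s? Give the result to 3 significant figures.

3.08 m

A dh/dt = −Q_out = −0.0287 √h.
∫ h^(−1/2) dh = −(0.0287/A) ∫ dt, giving 2√h = 2√h₀ − (0.0287/A) t.
√h = √4.56 − 0.0287·84.0/(2·3.18) = 2.1354 − 0.37906 = 1.7564.
h = 1.7564² = 3.0848 m.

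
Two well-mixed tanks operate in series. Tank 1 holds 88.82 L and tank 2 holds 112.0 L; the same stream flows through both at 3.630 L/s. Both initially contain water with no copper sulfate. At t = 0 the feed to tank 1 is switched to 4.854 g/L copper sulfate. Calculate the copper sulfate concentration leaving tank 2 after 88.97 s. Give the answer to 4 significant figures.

Each tank obeys Vᵢ dCᵢ/dt = Q(Cᵢ₋₁ − Cᵢ), so τᵢ = Vᵢ/Q.
τ₁ = 88.82/3.630 = 24.4683 s; τ₂ = 112.0/3.630 = 30.8540 s.
Solving the cascade with C₁(0)=C₂(0)=0 gives C₂(t) = C_in[1 − (τ₁ e^(−t/τ₁) − τ₂ e^(−t/τ₂))/(τ₁ − τ₂)].
At t = 88.97: e^(−t/τ₁) = 0.0263541, e^(−t/τ₂) = 0.0559341.
C₂ = 4.854·[1 − (24.4683·0.0263541 − 30.8540·0.0559341)/(-6.38567)] = 4.854·0.830723 = 4.03233 g/L.

4.032 g/L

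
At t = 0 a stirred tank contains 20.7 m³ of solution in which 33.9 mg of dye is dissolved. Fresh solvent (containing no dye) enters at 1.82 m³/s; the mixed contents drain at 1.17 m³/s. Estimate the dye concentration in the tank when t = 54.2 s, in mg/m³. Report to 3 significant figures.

Let m(t) be the amount of dye. Volume: V(t) = V₀ + (Q_in − Q_out) t = 20.7 + 0.65000 t; V(54.2) = 55.930 m³.
Species balance (pure solvent in): dm/dt = −Q_out · m/V(t).
dm/m = −Q_out dt/(V₀ + 0.65000 t); integrating gives ln(m/m₀) = −(Q_out/(Q_in−Q_out)) ln(V/V₀).
m = m₀ (V₀/V)^(Q_out/(Q_in−Q_out)) = 33.9 × (20.7/55.930)^(1.8000) = 5.6648 mg.
C = m/V = 5.6648/55.930 = 0.10128 mg/m³.

0.101 mg/m³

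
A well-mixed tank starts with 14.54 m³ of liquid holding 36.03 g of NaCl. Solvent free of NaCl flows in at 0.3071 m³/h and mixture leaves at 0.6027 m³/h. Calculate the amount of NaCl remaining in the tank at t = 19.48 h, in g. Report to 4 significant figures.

Let m(t) be the amount of NaCl. Volume: V(t) = V₀ + (Q_in − Q_out) t = 14.54 − 0.295600 t; V(19.48) = 8.78171 m³.
No NaCl enters, so dm/dt = −Q_out · (m/V).
dm/m = −Q_out dt/(V₀ − 0.295600 t); integrating gives ln(m/m₀) = −(Q_out/(Q_in−Q_out)) ln(V/V₀).
m = m₀ (V₀/V)^(Q_out/(Q_in−Q_out)) = 36.03 × (14.54/8.78171)^(-2.03890) = 12.8877 g.

12.89 g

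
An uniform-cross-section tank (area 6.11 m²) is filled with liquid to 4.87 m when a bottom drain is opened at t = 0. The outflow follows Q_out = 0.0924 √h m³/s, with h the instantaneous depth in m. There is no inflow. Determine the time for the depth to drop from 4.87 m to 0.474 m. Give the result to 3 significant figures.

With no inflow, A dh/dt = −0.0924 √h.
∫ h^(−1/2) dh = −(0.0924/A) ∫ dt, giving 2√h = 2√h₀ − (0.0924/A) t.
t = 2A(√h₀ − √h)/0.0924 = 2·6.11·(√4.87 − √0.474)/0.0924
  = 12.220 × (2.2068 − 0.68848) / 0.0924 = 200.80 s.

201 s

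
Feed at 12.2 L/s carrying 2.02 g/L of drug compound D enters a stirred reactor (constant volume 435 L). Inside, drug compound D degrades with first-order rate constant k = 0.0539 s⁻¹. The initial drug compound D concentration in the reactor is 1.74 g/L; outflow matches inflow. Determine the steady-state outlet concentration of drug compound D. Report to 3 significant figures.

0.691 g/L

V dC/dt = Q(C_in − C) − k V C.
Steady state (dC/dt = 0): C_ss = Q C_in/(Q + kV) = C_in/(1 + kV/Q).
C_ss = 12.2·2.02/(12.2 + 0.0539·435) = 24.644/35.647 = 0.69134 g/L.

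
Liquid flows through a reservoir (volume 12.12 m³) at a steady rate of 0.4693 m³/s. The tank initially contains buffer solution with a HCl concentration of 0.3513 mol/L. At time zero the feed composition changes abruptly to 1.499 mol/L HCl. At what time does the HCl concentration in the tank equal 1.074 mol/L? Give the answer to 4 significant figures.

25.66 s

Species balance: V dC/dt = Q(C_in − C) ⇒ τ = V/Q = 25.8257 s.
C(t) = C_in + (C₀ − C_in) e^(−t/τ). Set C = 1.074 and solve for t:
e^(−t/τ) = (C − C_in)/(C₀ − C_in) = (1.074 − 1.499)/(0.3513 − 1.499) = 0.370306
t = −τ ln(…) = 25.8257 × 0.993426 = 25.6559 s.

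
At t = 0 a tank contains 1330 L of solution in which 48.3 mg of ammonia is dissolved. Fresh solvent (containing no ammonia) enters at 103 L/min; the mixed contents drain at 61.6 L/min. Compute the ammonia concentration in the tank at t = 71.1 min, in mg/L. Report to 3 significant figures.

Total volume: dV/dt = Q_in − Q_out = 41.400 L/min, so V(t) = 1330 + 41.400 t and V(71.1) = 4273.5 L.
Species balance (pure solvent in): dm/dt = −Q_out · m/V(t).
dm/m = −Q_out dt/(V₀ + 41.400 t); integrating gives ln(m/m₀) = −(Q_out/(Q_in−Q_out)) ln(V/V₀).
m = m₀ (V₀/V)^(Q_out/(Q_in−Q_out)) = 48.3 × (1330/4273.5)^(1.4879) = 8.5048 mg.
C = m/V = 8.5048/4273.5 = 0.0019901 mg/L.

0.00199 mg/L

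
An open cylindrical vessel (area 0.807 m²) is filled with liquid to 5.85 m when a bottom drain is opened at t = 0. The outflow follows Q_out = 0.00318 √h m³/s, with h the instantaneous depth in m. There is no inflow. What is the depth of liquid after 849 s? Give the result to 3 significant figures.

With no inflow, A dh/dt = −0.00318 √h.
∫ h^(−1/2) dh = −(0.00318/A) ∫ dt, giving 2√h = 2√h₀ − (0.00318/A) t.
√h = √5.85 − 0.00318·849/(2·0.807) = 2.4187 − 1.6728 = 0.74593.
h = 0.74593² = 0.55641 m.

0.556 m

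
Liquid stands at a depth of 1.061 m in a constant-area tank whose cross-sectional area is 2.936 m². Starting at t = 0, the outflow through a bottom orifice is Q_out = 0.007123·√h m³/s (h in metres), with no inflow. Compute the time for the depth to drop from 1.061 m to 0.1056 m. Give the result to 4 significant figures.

With no inflow, A dh/dt = −0.007123 √h.
Separate and integrate: 2(√h − √h₀) = −(0.007123/A) t.
t = 2A(√h₀ − √h)/0.007123 = 2·2.936·(√1.061 − √0.1056)/0.007123
  = 5.87200 × (1.03005 − 0.324962) / 0.007123 = 581.254 s.

581.3 s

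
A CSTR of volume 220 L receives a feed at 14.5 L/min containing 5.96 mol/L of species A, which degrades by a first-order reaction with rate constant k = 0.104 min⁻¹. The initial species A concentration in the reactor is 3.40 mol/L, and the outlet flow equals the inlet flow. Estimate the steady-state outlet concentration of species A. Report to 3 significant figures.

2.31 mol/L

Accumulation = in − out − consumed: V dC/dt = Q C_in − Q C − k V C.
At steady state: 0 = Q C_in − (Q + kV) C_ss, so C_ss = Q C_in/(Q + kV).
C_ss = 14.5·5.96/(14.5 + 0.104·220) = 86.420/37.380 = 2.3119 mol/L.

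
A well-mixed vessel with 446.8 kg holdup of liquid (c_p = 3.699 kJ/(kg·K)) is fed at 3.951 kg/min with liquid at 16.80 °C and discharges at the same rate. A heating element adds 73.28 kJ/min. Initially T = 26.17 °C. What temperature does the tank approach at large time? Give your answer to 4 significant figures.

M c_p dT/dt = ṁ c_p (T_in − T) + Q̇.
At steady state dT/dt = 0 ⇒ T_ss = T_in + Q̇/(ṁ c_p) = 16.80 + 73.28/(3.951·3.699) = 21.8141 °C.

21.81 °C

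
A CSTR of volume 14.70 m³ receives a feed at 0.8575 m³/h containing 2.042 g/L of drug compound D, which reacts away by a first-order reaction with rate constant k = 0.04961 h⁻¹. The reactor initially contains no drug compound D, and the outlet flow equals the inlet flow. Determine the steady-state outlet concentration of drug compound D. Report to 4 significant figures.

Species balance: V dC/dt = Q C_in − Q C − k V C.
Steady state (dC/dt = 0): C_ss = Q C_in/(Q + kV) = C_in/(1 + kV/Q).
C_ss = 0.8575·2.042/(0.8575 + 0.04961·14.70) = 1.75101/1.58677 = 1.10351 g/L.

1.104 g/L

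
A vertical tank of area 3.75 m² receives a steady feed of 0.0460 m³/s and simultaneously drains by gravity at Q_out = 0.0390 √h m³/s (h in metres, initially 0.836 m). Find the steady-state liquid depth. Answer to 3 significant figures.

Level balance: A dh/dt = 0.0460 − 0.0390 √h. Setting dh/dt = 0:
Q_in = 0.0390 √h_ss ⇒ √h_ss = 0.0460/0.0390 = 1.1795.
h_ss = 1.1795² = 1.3912 m. (Since h₀ = 0.836 m < h_ss, the level will rise toward this value.)

1.39 m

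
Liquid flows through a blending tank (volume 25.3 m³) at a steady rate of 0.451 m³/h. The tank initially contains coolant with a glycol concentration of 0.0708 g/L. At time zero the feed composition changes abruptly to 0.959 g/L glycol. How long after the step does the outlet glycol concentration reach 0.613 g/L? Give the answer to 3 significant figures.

52.9 h

Species balance: V dC/dt = Q(C_in − C) ⇒ τ = V/Q = 56.098 h.
C(t) = C_in + (C₀ − C_in) e^(−t/τ). Set C = 0.613 and solve for t:
e^(−t/τ) = (C − C_in)/(C₀ − C_in) = (0.613 − 0.959)/(0.0708 − 0.959) = 0.38955
t = −τ ln(…) = 56.098 × 0.94276 = 52.886 h.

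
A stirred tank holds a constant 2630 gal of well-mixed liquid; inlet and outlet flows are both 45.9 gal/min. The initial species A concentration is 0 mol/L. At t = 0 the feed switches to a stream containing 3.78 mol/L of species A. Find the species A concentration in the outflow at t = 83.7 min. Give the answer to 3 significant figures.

Transient balance on the dissolved component: V dC/dt = Q(C_in − C).
Rewrite as dC/dt + C/τ = C_in/τ, τ = V/Q = 57.298 min.
Solution: C(t) = C_in + (C₀ − C_in) e^(−t/τ).
C(83.7) = 3.78 + (0 − 3.78)·e^(−83.7/57.298) = 3.78 + (-3.7800)·0.23206 = 2.9028 mol/L.

2.90 mol/L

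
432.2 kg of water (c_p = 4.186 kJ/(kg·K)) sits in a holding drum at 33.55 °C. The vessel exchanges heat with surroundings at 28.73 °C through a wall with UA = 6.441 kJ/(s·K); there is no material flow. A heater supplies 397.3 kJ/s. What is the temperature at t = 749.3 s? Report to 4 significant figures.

86.47 °C

First-law balance (no shaft work): M c_p dT/dt = −UA(T − T_amb) + Q̇.
dT/dt = (T_ss − T)/τ with T_ss = T_amb + Q̇/UA = 28.73 + 397.3/6.441 = 90.4130 °C, τ = M c_p/UA = 432.2·4.186/6.441 = 280.886 s.
Solution: T(t) = T_ss + (T₀ − T_ss) e^(−t/τ).
T(749.3) = 90.4130 + (-56.8630)·0.0694168 = 86.4657 °C.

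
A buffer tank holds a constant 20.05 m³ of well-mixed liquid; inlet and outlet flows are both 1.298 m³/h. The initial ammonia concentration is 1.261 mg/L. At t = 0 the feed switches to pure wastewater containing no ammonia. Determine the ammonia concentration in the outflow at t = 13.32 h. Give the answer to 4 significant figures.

Species balance on the tank: V dC/dt = Q(C_in − C).
Time constant τ = V/Q = 20.05/1.298 = 15.4468 h.
Integrating: C(t) = C_in + (C₀ − C_in) e^(−t/τ).
C(13.32) = 0 + (1.261 − 0)·e^(−13.32/15.4468) = 0 + (1.26100)·0.422185 = 0.532375 mg/L.

0.5324 mg/L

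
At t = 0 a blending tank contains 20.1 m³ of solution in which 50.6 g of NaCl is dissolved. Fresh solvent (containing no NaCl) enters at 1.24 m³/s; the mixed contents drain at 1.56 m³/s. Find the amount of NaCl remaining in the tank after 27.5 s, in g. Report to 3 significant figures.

3.05 g

Total volume: dV/dt = Q_in − Q_out = -0.32000 m³/s, so V(t) = 20.1 − 0.32000 t and V(27.5) = 11.300 m³.
Solute balance: dm/dt = 0 − Q_out C = −Q_out m/V(t).
dm/m = −Q_out dt/(V₀ − 0.32000 t); integrating gives ln(m/m₀) = −(Q_out/(Q_in−Q_out)) ln(V/V₀).
m = m₀ (V₀/V)^(Q_out/(Q_in−Q_out)) = 50.6 × (20.1/11.300)^(-4.8750) = 3.0537 g.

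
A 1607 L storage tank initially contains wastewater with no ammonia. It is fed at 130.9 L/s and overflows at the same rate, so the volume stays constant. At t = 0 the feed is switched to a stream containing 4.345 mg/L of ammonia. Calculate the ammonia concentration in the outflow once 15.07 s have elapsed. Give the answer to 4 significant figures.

Species balance on the tank: V dC/dt = Q(C_in − C).
Time constant τ = V/Q = 1607/130.9 = 12.2765 s.
C approaches C_in exponentially: C(t) = C_in + (C₀ − C_in) e^(−t/τ).
C(15.07) = 4.345 + (0 − 4.345)·e^(−15.07/12.2765) = 4.345 + (-4.34500)·0.293011 = 3.07187 mg/L.

3.072 mg/L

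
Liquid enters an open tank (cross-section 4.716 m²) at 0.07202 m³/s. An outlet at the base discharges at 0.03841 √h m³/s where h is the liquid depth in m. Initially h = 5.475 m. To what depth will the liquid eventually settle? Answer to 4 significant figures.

Unsteady balance on liquid volume: A dh/dt = Q_in − 0.03841 √h. At steady state dh/dt = 0:
Q_in = 0.03841 √h_ss ⇒ √h_ss = 0.07202/0.03841 = 1.87503.
h_ss = 1.87503² = 3.51575 m. (Since h₀ = 5.475 m > h_ss, the level will fall toward this value.)

3.516 m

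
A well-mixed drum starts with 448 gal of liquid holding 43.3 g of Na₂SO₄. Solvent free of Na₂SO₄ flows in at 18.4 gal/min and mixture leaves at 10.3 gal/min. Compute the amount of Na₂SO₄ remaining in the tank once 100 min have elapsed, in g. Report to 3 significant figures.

Let m(t) be the amount of Na₂SO₄. Volume: V(t) = V₀ + (Q_in − Q_out) t = 448 + 8.1000 t; V(100) = 1258.0 gal.
No Na₂SO₄ enters, so dm/dt = −Q_out · (m/V).
dm/m = −Q_out dt/(V₀ + 8.1000 t); integrating gives ln(m/m₀) = −(Q_out/(Q_in−Q_out)) ln(V/V₀).
m = m₀ (V₀/V)^(Q_out/(Q_in−Q_out)) = 43.3 × (448/1258.0)^(1.2716) = 11.649 g.

11.6 g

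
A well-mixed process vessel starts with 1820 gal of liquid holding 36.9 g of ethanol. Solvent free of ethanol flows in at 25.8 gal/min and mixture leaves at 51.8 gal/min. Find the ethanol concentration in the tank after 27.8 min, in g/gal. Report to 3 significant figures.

Let m(t) be the amount of ethanol. Volume: V(t) = V₀ + (Q_in − Q_out) t = 1820 − 26.000 t; V(27.8) = 1097.2 gal.
No ethanol enters, so dm/dt = −Q_out · (m/V).
dm/m = −Q_out dt/(V₀ − 26.000 t); integrating gives ln(m/m₀) = −(Q_out/(Q_in−Q_out)) ln(V/V₀).
m = m₀ (V₀/V)^(Q_out/(Q_in−Q_out)) = 36.9 × (1820/1097.2)^(-1.9923) = 13.463 g.
C = m/V = 13.463/1097.2 = 0.012270 g/gal.

0.0123 g/gal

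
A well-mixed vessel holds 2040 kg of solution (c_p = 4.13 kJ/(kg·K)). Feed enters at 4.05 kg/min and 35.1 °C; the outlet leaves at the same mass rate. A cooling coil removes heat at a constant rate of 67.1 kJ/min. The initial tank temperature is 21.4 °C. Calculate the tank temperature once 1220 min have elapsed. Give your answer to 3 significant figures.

M c_p dT/dt = ṁ c_p (T_in − T) − Q̇.
τ = M/ṁ = 503.70 min; T_ss = T_in − Q̇/(ṁ c_p) = 35.1 − 67.1/(4.05·4.13) = 31.088 °C.
Integrating: T(t) = T_ss + (T₀ − T_ss) e^(−t/τ).
T(1220) = 31.088 + (-9.6884)·e^(−1220/503.70) = 31.088 + (-9.6884)·0.088739 = 30.229 °C.

30.2 °C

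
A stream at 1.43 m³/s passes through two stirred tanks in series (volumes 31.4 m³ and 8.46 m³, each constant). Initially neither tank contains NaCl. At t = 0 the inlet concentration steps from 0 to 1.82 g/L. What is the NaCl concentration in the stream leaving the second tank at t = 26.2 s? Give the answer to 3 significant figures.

1.07 g/L

Each tank obeys Vᵢ dCᵢ/dt = Q(Cᵢ₋₁ − Cᵢ), so τᵢ = Vᵢ/Q.
τ₁ = 31.4/1.43 = 21.958 s; τ₂ = 8.46/1.43 = 5.9161 s.
Tank 1: C₁ = C_in(1 − e^(−t/τ₁)). Tank 2 (τ₁ ≠ τ₂): C₂ = C_in[1 − (τ₁ e^(−t/τ₁) − τ₂ e^(−t/τ₂))/(τ₁ − τ₂)].
At t = 26.2: e^(−t/τ₁) = 0.30325, e^(−t/τ₂) = 0.011931.
C₂ = 1.82·[1 − (21.958·0.30325 − 5.9161·0.011931)/(16.042)] = 1.82·0.58931 = 1.0725 g/L.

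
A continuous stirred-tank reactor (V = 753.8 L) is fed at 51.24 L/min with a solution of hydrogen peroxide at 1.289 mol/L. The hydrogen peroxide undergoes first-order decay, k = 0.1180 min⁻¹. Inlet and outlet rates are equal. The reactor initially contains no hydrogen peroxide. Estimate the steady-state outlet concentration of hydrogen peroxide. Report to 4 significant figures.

0.4711 mol/L

Species balance: V dC/dt = Q C_in − Q C − k V C.
Steady state (dC/dt = 0): C_ss = Q C_in/(Q + kV) = C_in/(1 + kV/Q).
C_ss = 51.24·1.289/(51.24 + 0.1180·753.8) = 66.0484/140.188 = 0.471140 mol/L.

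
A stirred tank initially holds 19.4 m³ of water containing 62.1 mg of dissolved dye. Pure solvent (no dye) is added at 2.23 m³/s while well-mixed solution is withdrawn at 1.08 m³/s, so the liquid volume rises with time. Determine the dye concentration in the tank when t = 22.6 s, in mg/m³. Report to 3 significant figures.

0.616 mg/m³

Total volume: dV/dt = Q_in − Q_out = 1.1500 m³/s, so V(t) = 19.4 + 1.1500 t and V(22.6) = 45.390 m³.
Solute balance: dm/dt = 0 − Q_out C = −Q_out m/V(t).
dm/m = −Q_out dt/(V₀ + 1.1500 t); integrating gives ln(m/m₀) = −(Q_out/(Q_in−Q_out)) ln(V/V₀).
m = m₀ (V₀/V)^(Q_out/(Q_in−Q_out)) = 62.1 × (19.4/45.390)^(0.93913) = 27.951 mg.
C = m/V = 27.951/45.390 = 0.61581 mg/m³.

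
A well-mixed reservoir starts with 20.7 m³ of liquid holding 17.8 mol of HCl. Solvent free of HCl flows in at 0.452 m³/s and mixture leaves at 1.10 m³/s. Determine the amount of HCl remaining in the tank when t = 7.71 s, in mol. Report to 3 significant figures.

Let m(t) be the amount of HCl. Volume: V(t) = V₀ + (Q_in − Q_out) t = 20.7 − 0.64800 t; V(7.71) = 15.704 m³.
Species balance (pure solvent in): dm/dt = −Q_out · m/V(t).
Separate: dm/m = −Q_out dt/V(t) ⇒ ln(m/m₀) = −(Q_out/(Q_in−Q_out)) ln(V/V₀).
m = m₀ (V₀/V)^(Q_out/(Q_in−Q_out)) = 17.8 × (20.7/15.704)^(-1.6975) = 11.137 mol.

11.1 mol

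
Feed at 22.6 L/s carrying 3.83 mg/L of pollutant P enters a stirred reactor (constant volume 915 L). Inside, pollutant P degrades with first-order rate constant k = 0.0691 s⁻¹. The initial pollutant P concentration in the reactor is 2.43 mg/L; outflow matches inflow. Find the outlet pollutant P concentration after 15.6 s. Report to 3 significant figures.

V dC/dt = Q(C_in − C) − k V C.
dC/dt = (Q/V) C_in − (Q/V + k) C; effective rate a = Q/V + k = 0.024699 + 0.0691 = 0.093799 s⁻¹.
C_ss = Q C_in/(Q + kV) = 1.0085 mg/L; C(t) = C_ss + (C₀ − C_ss) e^(−a t).
C(15.6) = 1.0085 + (1.4215)·e^(−0.093799·15.6) = 1.0085 + (1.4215)·0.23148 = 1.3376 mg/L.

1.34 mg/L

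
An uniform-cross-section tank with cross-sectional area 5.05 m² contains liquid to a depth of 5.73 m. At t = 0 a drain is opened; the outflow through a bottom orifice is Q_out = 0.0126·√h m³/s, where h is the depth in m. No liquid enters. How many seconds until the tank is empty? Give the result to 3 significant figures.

With no inflow, A dh/dt = −0.0126 √h.
∫ h^(−1/2) dh = −(0.0126/A) ∫ dt, giving 2√h = 2√h₀ − (0.0126/A) t.
Set h = 0: 2√h₀ = (0.0126/A) t_empty ⇒ t_empty = 2A√h₀/0.0126.
t_empty = 2·5.05·√5.73/0.0126 = 10.100·2.3937/0.0126 = 1918.8 s.

1920 s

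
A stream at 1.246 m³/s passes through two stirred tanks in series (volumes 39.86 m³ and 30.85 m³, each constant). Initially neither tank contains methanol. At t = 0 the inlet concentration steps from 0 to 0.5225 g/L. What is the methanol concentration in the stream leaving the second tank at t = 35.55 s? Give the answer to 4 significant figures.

Time constants: τᵢ = Vᵢ/Q for each well-mixed tank.
τ₁ = 39.86/1.246 = 31.9904 s; τ₂ = 30.85/1.246 = 24.7592 s.
Tank 1: C₁ = C_in(1 − e^(−t/τ₁)). Tank 2 (τ₁ ≠ τ₂): C₂ = C_in[1 − (τ₁ e^(−t/τ₁) − τ₂ e^(−t/τ₂))/(τ₁ − τ₂)].
At t = 35.55: e^(−t/τ₁) = 0.329140, e^(−t/τ₂) = 0.237918.
C₂ = 0.5225·[1 − (31.9904·0.329140 − 24.7592·0.237918)/(7.23114)] = 0.5225·0.358519 = 0.187326 g/L.

0.1873 g/L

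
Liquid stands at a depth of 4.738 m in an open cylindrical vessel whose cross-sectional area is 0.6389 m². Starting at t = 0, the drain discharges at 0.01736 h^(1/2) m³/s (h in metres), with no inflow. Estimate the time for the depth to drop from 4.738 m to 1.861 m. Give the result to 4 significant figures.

A dh/dt = −Q_out = −0.01736 √h.
∫ h^(−1/2) dh = −(0.01736/A) ∫ dt, giving 2√h = 2√h₀ − (0.01736/A) t.
t = 2A(√h₀ − √h)/0.01736 = 2·0.6389·(√4.738 − √1.861)/0.01736
  = 1.27780 × (2.17669 − 1.36418) / 0.01736 = 59.8056 s.

59.81 s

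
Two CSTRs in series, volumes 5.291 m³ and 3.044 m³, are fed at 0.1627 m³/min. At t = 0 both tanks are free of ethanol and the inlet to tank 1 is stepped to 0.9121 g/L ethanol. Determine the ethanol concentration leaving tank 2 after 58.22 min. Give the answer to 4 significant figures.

0.6086 g/L

Each tank obeys Vᵢ dCᵢ/dt = Q(Cᵢ₋₁ − Cᵢ), so τᵢ = Vᵢ/Q.
τ₁ = 5.291/0.1627 = 32.5200 min; τ₂ = 3.044/0.1627 = 18.7093 min.
Tank 1: C₁ = C_in(1 − e^(−t/τ₁)). Tank 2 (τ₁ ≠ τ₂): C₂ = C_in[1 − (τ₁ e^(−t/τ₁) − τ₂ e^(−t/τ₂))/(τ₁ − τ₂)].
At t = 58.22: e^(−t/τ₁) = 0.166913, e^(−t/τ₂) = 0.0445197.
C₂ = 0.9121·[1 − (32.5200·0.166913 − 18.7093·0.0445197)/(13.8107)] = 0.9121·0.667282 = 0.608628 g/L.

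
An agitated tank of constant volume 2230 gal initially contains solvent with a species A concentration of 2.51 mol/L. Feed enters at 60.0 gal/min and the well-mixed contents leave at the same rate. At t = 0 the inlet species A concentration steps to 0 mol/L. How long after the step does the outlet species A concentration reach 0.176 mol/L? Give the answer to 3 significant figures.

Species balance on the tank: V dC/dt = Q(C_in − C), so τ = V/Q = 37.167 min.
C(t) = C_in + (C₀ − C_in) e^(−t/τ). Set C = 0.176 and solve for t:
e^(−t/τ) = (C − C_in)/(C₀ − C_in) = (0.176 − 0)/(2.51 − 0) = 0.070120
t = −τ ln(…) = 37.167 × 2.6576 = 98.772 min.

98.8 min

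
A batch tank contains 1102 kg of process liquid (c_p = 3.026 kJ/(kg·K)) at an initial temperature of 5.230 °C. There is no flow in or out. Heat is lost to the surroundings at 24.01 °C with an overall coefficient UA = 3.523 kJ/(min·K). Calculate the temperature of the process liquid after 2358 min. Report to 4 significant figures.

22.45 °C

Energy balance: M c_p dT/dt = −UA(T − T_amb).
dT/dt = (T_ss − T)/τ with T_ss = T_amb = 24.0100 °C, τ = M c_p/UA = 1102·3.026/3.523 = 946.538 min.
T approaches T_ss exponentially: T(t) = T_ss + (T₀ − T_ss) e^(−t/τ).
T(2358) = 24.0100 + (-18.7800)·0.0828118 = 22.4548 °C.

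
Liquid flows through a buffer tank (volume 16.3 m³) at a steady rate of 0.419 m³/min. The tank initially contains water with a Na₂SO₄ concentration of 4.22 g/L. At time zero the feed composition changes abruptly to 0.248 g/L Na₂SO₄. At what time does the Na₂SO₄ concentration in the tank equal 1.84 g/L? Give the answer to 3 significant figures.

35.6 min

Species balance: V dC/dt = Q(C_in − C) ⇒ τ = V/Q = 38.902 min.
C(t) = C_in + (C₀ − C_in) e^(−t/τ). Set C = 1.84 and solve for t:
e^(−t/τ) = (C − C_in)/(C₀ − C_in) = (1.84 − 0.248)/(4.22 − 0.248) = 0.40081
t = −τ ln(…) = 38.902 × 0.91428 = 35.567 min.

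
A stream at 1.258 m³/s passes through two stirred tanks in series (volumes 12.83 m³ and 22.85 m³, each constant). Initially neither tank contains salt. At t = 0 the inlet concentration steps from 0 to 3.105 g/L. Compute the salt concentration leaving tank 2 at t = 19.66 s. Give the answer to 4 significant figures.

Each tank obeys Vᵢ dCᵢ/dt = Q(Cᵢ₋₁ − Cᵢ), so τᵢ = Vᵢ/Q.
τ₁ = 12.83/1.258 = 10.1987 s; τ₂ = 22.85/1.258 = 18.1638 s.
Solving the cascade with C₁(0)=C₂(0)=0 gives C₂(t) = C_in[1 − (τ₁ e^(−t/τ₁) − τ₂ e^(−t/τ₂))/(τ₁ − τ₂)].
At t = 19.66: e^(−t/τ₁) = 0.145484, e^(−t/τ₂) = 0.338790.
C₂ = 3.105·[1 − (10.1987·0.145484 − 18.1638·0.338790)/(-7.96502)] = 3.105·0.413694 = 1.28452 g/L.

1.285 g/L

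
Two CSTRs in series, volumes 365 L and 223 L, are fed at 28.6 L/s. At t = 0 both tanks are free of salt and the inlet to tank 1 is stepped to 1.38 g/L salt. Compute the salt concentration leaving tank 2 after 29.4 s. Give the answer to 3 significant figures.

1.08 g/L

Time constants: τᵢ = Vᵢ/Q for each well-mixed tank.
τ₁ = 365/28.6 = 12.762 s; τ₂ = 223/28.6 = 7.7972 s.
Tank 1: C₁ = C_in(1 − e^(−t/τ₁)). Tank 2 (τ₁ ≠ τ₂): C₂ = C_in[1 − (τ₁ e^(−t/τ₁) − τ₂ e^(−t/τ₂))/(τ₁ − τ₂)].
At t = 29.4: e^(−t/τ₁) = 0.099891, e^(−t/τ₂) = 0.023039.
C₂ = 1.38·[1 − (12.762·0.099891 − 7.7972·0.023039)/(4.9650)] = 1.38·0.77942 = 1.0756 g/L.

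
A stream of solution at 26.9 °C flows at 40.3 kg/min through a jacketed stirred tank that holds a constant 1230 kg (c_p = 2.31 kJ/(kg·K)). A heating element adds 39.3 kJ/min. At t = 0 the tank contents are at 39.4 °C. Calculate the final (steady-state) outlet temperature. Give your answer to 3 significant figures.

M c_p dT/dt = ṁ c_p (T_in − T) + Q̇.
At steady state dT/dt = 0 ⇒ T_ss = T_in + Q̇/(ṁ c_p) = 26.9 + 39.3/(40.3·2.31) = 27.322 °C.

27.3 °C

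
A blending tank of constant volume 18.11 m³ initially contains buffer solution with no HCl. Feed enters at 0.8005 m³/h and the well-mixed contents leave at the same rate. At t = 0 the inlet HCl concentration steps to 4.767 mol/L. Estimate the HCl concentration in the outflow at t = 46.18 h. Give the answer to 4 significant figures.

Species balance on the tank: V dC/dt = Q(C_in − C).
Rewrite as dC/dt + C/τ = C_in/τ, τ = V/Q = 22.6234 h.
Solution: C(t) = C_in + (C₀ − C_in) e^(−t/τ).
C(46.18) = 4.767 + (0 − 4.767)·e^(−46.18/22.6234) = 4.767 + (-4.76700)·0.129866 = 4.14793 mol/L.

4.148 mol/L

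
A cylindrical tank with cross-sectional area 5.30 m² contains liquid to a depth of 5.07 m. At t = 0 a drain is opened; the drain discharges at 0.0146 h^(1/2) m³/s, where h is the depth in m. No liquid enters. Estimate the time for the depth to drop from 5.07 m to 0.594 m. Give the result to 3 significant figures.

With no inflow, A dh/dt = −0.0146 √h.
∫ h^(−1/2) dh = −(0.0146/A) ∫ dt, giving 2√h = 2√h₀ − (0.0146/A) t.
t = 2A(√h₀ − √h)/0.0146 = 2·5.30·(√5.07 − √0.594)/0.0146
  = 10.600 × (2.2517 − 0.77071) / 0.0146 = 1075.2 s.

1080 s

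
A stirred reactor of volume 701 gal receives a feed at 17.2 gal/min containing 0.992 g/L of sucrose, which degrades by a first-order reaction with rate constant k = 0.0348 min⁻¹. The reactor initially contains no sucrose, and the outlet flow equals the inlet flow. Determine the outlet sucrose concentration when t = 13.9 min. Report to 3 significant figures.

Accumulation = in − out − consumed: V dC/dt = Q C_in − Q C − k V C.
This is linear with rate a = Q/V + k = 0.059336 min⁻¹.
C_ss = Q C_in/(Q + kV) = 0.41021 g/L; C(t) = C_ss + (C₀ − C_ss) e^(−a t).
C(13.9) = 0.41021 + (-0.41021)·e^(−0.059336·13.9) = 0.41021 + (-0.41021)·0.43833 = 0.23040 g/L.

0.230 g/L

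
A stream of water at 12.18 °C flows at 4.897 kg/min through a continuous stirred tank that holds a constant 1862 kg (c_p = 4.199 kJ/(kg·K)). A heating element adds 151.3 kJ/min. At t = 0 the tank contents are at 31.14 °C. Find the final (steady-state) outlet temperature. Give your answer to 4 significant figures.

19.54 °C

M c_p dT/dt = ṁ c_p (T_in − T) + Q̇.
At steady state dT/dt = 0 ⇒ T_ss = T_in + Q̇/(ṁ c_p) = 12.18 + 151.3/(4.897·4.199) = 19.5381 °C.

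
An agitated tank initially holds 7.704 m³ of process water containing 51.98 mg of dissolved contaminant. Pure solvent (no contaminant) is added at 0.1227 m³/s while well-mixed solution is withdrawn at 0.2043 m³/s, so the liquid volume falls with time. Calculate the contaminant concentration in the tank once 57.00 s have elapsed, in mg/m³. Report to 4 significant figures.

1.677 mg/m³

Let m(t) be the amount of contaminant. Volume: V(t) = V₀ + (Q_in − Q_out) t = 7.704 − 0.0816000 t; V(57.00) = 3.05280 m³.
Species balance (pure solvent in): dm/dt = −Q_out · m/V(t).
Separate: dm/m = −Q_out dt/V(t) ⇒ ln(m/m₀) = −(Q_out/(Q_in−Q_out)) ln(V/V₀).
m = m₀ (V₀/V)^(Q_out/(Q_in−Q_out)) = 51.98 × (7.704/3.05280)^(-2.50368) = 5.12051 mg.
C = m/V = 5.12051/3.05280 = 1.67732 mg/m³.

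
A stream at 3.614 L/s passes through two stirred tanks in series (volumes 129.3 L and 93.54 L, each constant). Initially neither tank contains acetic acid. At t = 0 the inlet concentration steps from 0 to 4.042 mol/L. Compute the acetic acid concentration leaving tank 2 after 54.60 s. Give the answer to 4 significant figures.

2.147 mol/L

Time constants: τᵢ = Vᵢ/Q for each well-mixed tank.
τ₁ = 129.3/3.614 = 35.7775 s; τ₂ = 93.54/3.614 = 25.8827 s.
Solving the cascade with C₁(0)=C₂(0)=0 gives C₂(t) = C_in[1 − (τ₁ e^(−t/τ₁) − τ₂ e^(−t/τ₂))/(τ₁ − τ₂)].
At t = 54.60: e^(−t/τ₁) = 0.217382, e^(−t/τ₂) = 0.121296.
C₂ = 4.042·[1 − (35.7775·0.217382 − 25.8827·0.121296)/(9.89485)] = 4.042·0.531278 = 2.14743 mol/L.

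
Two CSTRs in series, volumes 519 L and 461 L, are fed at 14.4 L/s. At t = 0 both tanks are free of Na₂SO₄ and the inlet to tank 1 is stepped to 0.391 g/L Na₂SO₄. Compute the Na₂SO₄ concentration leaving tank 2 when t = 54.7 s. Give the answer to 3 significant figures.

0.187 g/L

Each tank obeys Vᵢ dCᵢ/dt = Q(Cᵢ₋₁ − Cᵢ), so τᵢ = Vᵢ/Q.
τ₁ = 519/14.4 = 36.042 s; τ₂ = 461/14.4 = 32.014 s.
Tank 1: C₁ = C_in(1 − e^(−t/τ₁)). Tank 2 (τ₁ ≠ τ₂): C₂ = C_in[1 − (τ₁ e^(−t/τ₁) − τ₂ e^(−t/τ₂))/(τ₁ − τ₂)].
At t = 54.7: e^(−t/τ₁) = 0.21922, e^(−t/τ₂) = 0.18111.
C₂ = 0.391·[1 − (36.042·0.21922 − 32.014·0.18111)/(4.0278)] = 0.391·0.47791 = 0.18686 g/L.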